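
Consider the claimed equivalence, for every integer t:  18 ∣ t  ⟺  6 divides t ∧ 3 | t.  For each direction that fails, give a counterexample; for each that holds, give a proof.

The forward direction holds; the converse fails.

Converse. This fails: take t = 6. Both 6 ∣ 6 and 3 ∣ 6, yet 6 is not a multiple of 18 (since 6 = 0·18 + 6), so 18 ∤ 6.

Forward direction. If 18 ∣ t, write t = 18q. Since 18 = 3·6, t = 6·(3q), so 6 ∣ t; and since 18 = 6·3, t = 3·(6q), so 3 ∣ t.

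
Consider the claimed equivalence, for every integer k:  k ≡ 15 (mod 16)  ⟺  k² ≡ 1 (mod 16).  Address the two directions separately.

Forward direction. Suppose k ≡ 15 (mod 16). Write k = 16j + 15. Then (16j + 15)² = 256j² + 480j + 225 = 16(16j² + 30j + 14) + 1, so k² ≡ 1 (mod 16).

Converse. This fails: take k = 1. Then 1² = 1 ≡ 1 (mod 16), yet 1 ≡ 1 (mod 16), not 15.

Not equivalent: only (⇒) holds.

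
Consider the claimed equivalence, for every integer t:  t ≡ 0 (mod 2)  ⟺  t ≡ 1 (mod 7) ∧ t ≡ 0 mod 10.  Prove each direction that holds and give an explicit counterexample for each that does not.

(→) This fails: t = 0 gives 0 ≡ 0 (mod 2) but 0 ≡ 0 (mod 7), so the conjunction on the right does not hold.

(←) Conversely, if t ≡ 1 (mod 7) and t ≡ 0 (mod 10), then by the Chinese remainder theorem t ≡ 50 (mod 70). Since 50 ≡ 0 (mod 2) and 2 ∣ 70, we get t ≡ 0 (mod 2).

Only the converse holds.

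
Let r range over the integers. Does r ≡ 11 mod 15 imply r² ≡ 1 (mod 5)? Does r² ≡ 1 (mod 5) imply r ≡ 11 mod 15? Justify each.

Forward direction. Suppose r ≡ 11 (mod 15). Then r² ≡ 11² = 121 (mod 15), and since 5 ∣ 15, also r² ≡ 1 (mod 5).

Converse. This fails: take r = 1. Then 1² = 1 ≡ 1 (mod 5), yet 1 ≡ 1 (mod 15), not 11.

Not equivalent: only (⇒) holds.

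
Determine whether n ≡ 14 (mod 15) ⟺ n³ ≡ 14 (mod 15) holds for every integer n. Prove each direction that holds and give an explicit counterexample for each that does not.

Both implications hold.

[⇒] Suppose n ≡ 14 (mod 15). Write n = 15j + 14. Then (15j + 14)³ = 3375j³ + 9450j² + 8820j + 2744 = 15(225j³ + 630j² + 588j + 182) + 14, so n³ ≡ 14 (mod 15).

[⇐] Conversely, suppose n³ ≡ 14 (mod 15). The only residue r in {0, …, 14} with r³ ≡ 14 (mod 15) is r = 14, so n ≡ 14 (mod 15).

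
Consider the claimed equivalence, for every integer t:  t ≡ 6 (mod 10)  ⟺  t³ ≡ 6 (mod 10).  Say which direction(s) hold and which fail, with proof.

The biconditional holds.

(→) Suppose t ≡ 6 (mod 10). Write t = 10j + 6. Then (10j + 6)³ = 1000j³ + 1800j² + 1080j + 216 = 10(100j³ + 180j² + 108j + 21) + 6, so t³ ≡ 6 (mod 10).

(←) For the converse, argue contrapositively. If t ≢ 6 (mod 10), then t is congruent to one of 0, 1, 2, 3, 4, 5, 7, 8, 9 modulo 10, and these give t³ ≡ 0, 1, 8, 7, 4, 5, 3, 2, 9 respectively — never 6.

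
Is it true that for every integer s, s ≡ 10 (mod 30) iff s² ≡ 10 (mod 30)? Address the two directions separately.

(⇐) This fails: take s = 20. Then 20² = 400 ≡ 10 (mod 30), yet 20 ≡ 20 (mod 30), not 10.

(⇒) Suppose s ≡ 10 (mod 30). Write s = 30j + 10. Then (30j + 10)² = 900j² + 600j + 100 = 30(30j² + 20j + 3) + 10, so s² ≡ 10 (mod 30).

The forward direction holds; the converse fails.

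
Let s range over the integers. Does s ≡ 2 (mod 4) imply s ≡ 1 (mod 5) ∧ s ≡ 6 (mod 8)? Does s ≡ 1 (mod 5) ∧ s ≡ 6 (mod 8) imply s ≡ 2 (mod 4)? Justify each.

The forward direction fails; the converse holds.

(⟹) This fails: s = 2 gives 2 ≡ 2 (mod 4) but 2 ≡ 2 (mod 5), so the conjunction on the right does not hold.

(⟸) Conversely, if s ≡ 1 (mod 5) and s ≡ 6 (mod 8), then by the Chinese remainder theorem s ≡ 6 (mod 40). Since 6 ≡ 2 (mod 4) and 4 ∣ 40, we get s ≡ 2 (mod 4).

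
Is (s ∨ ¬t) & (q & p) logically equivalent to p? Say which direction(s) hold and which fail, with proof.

(⟹) Assume the antecedent. If s is true, the antecedent forces (s = T, q = T, t = F, p = T) or (s = T, q = T, t = T, p = T), and p holds there. If s is false, the antecedent forces (s = F, q = T, t = F, p = T), and p holds there. Either way p holds.

(⟸) This fails. Under s = F, q = F, t = F, p = T, the left side is false but the right side is true.

(⇒) holds; (⇐) fails.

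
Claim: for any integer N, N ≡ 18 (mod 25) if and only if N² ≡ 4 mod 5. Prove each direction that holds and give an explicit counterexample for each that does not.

The forward direction holds; the converse fails.

(⟹) Suppose N ≡ 18 (mod 25). Then N² ≡ 18² = 324 (mod 25), and since 5 ∣ 25, also N² ≡ 4 (mod 5).

(⟸) This fails: take N = 2. Then 2² = 4 ≡ 4 (mod 5), yet 2 ≡ 2 (mod 25), not 18.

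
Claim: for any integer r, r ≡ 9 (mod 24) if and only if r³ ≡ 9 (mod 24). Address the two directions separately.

Both implications hold.

[⇒] Suppose r ≡ 9 (mod 24). Write r = 24j + 9. Then (24j + 9)³ = 13824j³ + 15552j² + 5832j + 729 = 24(576j³ + 648j² + 243j + 30) + 9, so r³ ≡ 9 (mod 24).

[⇐] Conversely, suppose r³ ≡ 9 (mod 24). The only residue r in {0, …, 23} with r³ ≡ 9 (mod 24) is r = 9, so r ≡ 9 (mod 24).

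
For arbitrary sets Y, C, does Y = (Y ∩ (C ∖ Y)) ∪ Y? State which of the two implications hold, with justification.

Both inclusions hold.

(⟹) Let x ∈ Y. Then either x ∈ Y and x ∉ C; or x ∈ Y ∩ C. In each case x ∈ (Y ∩ (C ∖ Y)) ∪ Y, so Y ⊆ (Y ∩ (C ∖ Y)) ∪ Y.

(⟸) Let x ∈ (Y ∩ (C ∖ Y)) ∪ Y. Then either x ∈ Y and x ∉ C; or x ∈ Y ∩ C. In each case x ∈ Y, so (Y ∩ (C ∖ Y)) ∪ Y ⊆ Y.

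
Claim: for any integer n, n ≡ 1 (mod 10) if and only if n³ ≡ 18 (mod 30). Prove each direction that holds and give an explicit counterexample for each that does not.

Forward direction. This fails: take n = 1. Then 1 ≡ 1 (mod 10), but 1³ = 1 ≡ 1 (mod 30), not 18.

Converse. This fails: take n = 12. Then 12³ = 1728 ≡ 18 (mod 30), yet 12 ≡ 2 (mod 10), not 1.

Neither direction holds.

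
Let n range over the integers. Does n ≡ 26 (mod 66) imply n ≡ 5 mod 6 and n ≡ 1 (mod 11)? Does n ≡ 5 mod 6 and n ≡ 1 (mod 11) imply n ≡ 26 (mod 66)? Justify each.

(→) This fails: n = 26 gives 26 ≡ 26 (mod 66) but 26 ≡ 2 (mod 6), so the conjunction on the right does not hold.

(←) This fails: n = 23 satisfies both congruences on the right (23 ≡ 5 mod 6 and 23 ≡ 1 mod 11) yet 23 ≡ 23 (mod 66), not 26.

Both directions fail.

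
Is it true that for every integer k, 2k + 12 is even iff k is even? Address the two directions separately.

(⇒) fails; (⇐) holds.

(→) This fails: take k = 3. Then 2k + 12 = 18, which is even, yet k = 3 is odd, not even.

(←) Suppose k is even. Since 2 is even, 2k is even for every k, so 2k + 12 has the same parity as 12, which is even. Hence 2k + 12 is even.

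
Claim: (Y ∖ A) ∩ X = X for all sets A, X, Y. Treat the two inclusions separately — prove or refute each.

Only the forward inclusion holds.

(⟸) This inclusion fails. Take A = ∅, X = {1}, Y = ∅; then 1 ∈ X but 1 ∉ (Y ∖ A) ∩ X.

(⟹) Let x ∈ (Y ∖ A) ∩ X. Then x ∈ X ∩ Y and x ∉ A, from which x ∈ X.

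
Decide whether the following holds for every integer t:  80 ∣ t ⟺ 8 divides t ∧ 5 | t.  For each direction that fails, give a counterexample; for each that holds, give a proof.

(⇒) If 80 ∣ t, write t = 80q. Since 80 = 10·8, t = 8·(10q), so 8 ∣ t; and since 80 = 16·5, t = 5·(16q), so 5 ∣ t.

(⇐) This fails: take t = 40. Both 8 ∣ 40 and 5 ∣ 40, yet 40 is not a multiple of 80 (since 40 = 0·80 + 40), so 80 ∤ 40.

Only the forward implication holds.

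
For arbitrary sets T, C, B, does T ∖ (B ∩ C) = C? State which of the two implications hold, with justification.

(⟹) This inclusion fails. Take T = {1}, C = ∅, B = ∅; then 1 ∈ T ∖ (B ∩ C) but 1 ∉ C.

(⟸) This inclusion fails. Take T = ∅, C = {1}, B = ∅; then 1 ∈ C but 1 ∉ T ∖ (B ∩ C).

Both inclusions fail.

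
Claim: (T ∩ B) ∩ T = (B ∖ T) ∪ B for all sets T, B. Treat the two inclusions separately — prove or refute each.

Only the forward inclusion holds.

Forward inclusion. Let x ∈ (T ∩ B) ∩ T. Then x ∈ T ∩ B, from which x ∈ (B ∖ T) ∪ B.

Reverse inclusion. This inclusion fails. Take T = ∅, B = {1}; then 1 ∈ (B ∖ T) ∪ B but 1 ∉ (T ∩ B) ∩ T.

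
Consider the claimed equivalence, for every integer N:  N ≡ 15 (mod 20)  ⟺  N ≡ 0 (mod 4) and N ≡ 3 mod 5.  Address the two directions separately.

Neither implication holds.

(⟹) This fails: N = 15 gives 15 ≡ 15 (mod 20) but 15 ≡ 3 (mod 4), so the conjunction on the right does not hold.

(⟸) This fails: N = 8 satisfies both congruences on the right (8 ≡ 0 mod 4 and 8 ≡ 3 mod 5) yet 8 ≡ 8 (mod 20), not 15.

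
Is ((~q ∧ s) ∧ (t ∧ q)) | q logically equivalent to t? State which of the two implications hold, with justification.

(⇒) This fails. Under s = F, q = T, t = F, the left side is true but the right side is false.

(⇐) This fails. Under s = F, q = F, t = T, the left side is false but the right side is true.

Neither direction holds.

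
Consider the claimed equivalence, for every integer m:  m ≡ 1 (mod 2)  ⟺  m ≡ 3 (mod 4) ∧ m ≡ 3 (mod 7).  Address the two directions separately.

Converse. If m ≡ 3 (mod 4) and m ≡ 3 (mod 7), then by the Chinese remainder theorem m ≡ 3 (mod 28). Since 3 ≡ 1 (mod 2) and 2 ∣ 28, we get m ≡ 1 (mod 2).

Forward direction. This fails: m = 1 gives 1 ≡ 1 (mod 2) but 1 ≡ 1 (mod 4), so the conjunction on the right does not hold.

Only the reverse direction holds.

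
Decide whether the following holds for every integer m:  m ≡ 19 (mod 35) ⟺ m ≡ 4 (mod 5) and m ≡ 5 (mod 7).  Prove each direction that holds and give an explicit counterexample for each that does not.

(⇒) Suppose m ≡ 19 (mod 35); write m = 35j + 19. Since 5 ∣ 35, reducing mod 5 gives m ≡ 19 ≡ 4 (mod 5); since 7 ∣ 35, reducing mod 7 gives m ≡ 19 ≡ 5 (mod 7).

(⇐) Conversely, if m ≡ 4 (mod 5) and m ≡ 5 (mod 7), then by the Chinese remainder theorem m ≡ 19 (mod 35). This is exactly m ≡ 19 (mod 35).

Both directions hold; the statement is true.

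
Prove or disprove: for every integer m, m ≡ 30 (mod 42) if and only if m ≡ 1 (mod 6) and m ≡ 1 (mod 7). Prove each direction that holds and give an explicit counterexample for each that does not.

(⇒) fails and (⇐) fails.

Forward direction. This fails: m = 30 gives 30 ≡ 30 (mod 42) but 30 ≡ 0 (mod 6), so the conjunction on the right does not hold.

Converse. This fails: m = 1 satisfies both congruences on the right (1 ≡ 1 mod 6 and 1 ≡ 1 mod 7) yet 1 ≡ 1 (mod 42), not 30.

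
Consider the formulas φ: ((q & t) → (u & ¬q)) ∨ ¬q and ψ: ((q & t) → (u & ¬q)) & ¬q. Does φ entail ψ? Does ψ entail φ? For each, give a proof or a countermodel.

(←) Assume the antecedent. If t is true, the antecedent forces (t = T, q = F, u = F) or (t = T, q = F, u = T), and ((q & t) → (u & ¬q)) ∨ ¬q holds there. If t is false, ((q & t) → (u & ¬q)) ∨ ¬q reduces to true regardless of the other variables. Either way ((q & t) → (u & ¬q)) ∨ ¬q holds.

(→) This fails. Under t = F, q = T, u = F, the left side is true but the right side is false.

The forward direction fails; the converse holds.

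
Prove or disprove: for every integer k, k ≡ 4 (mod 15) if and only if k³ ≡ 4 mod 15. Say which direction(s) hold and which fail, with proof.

Both directions hold.

(⇒) Suppose k ≡ 4 (mod 15). Write k = 15j + 4. Then (15j + 4)³ = 3375j³ + 2700j² + 720j + 64 = 15(225j³ + 180j² + 48j + 4) + 4, so k³ ≡ 4 (mod 15).

(⇐) Conversely, suppose k³ ≡ 4 (mod 15). The only residue r in {0, …, 14} with r³ ≡ 4 (mod 15) is r = 4, so k ≡ 4 (mod 15).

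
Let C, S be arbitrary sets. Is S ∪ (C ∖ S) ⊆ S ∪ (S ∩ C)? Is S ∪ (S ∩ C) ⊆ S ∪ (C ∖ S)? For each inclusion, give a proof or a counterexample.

(⟹) This inclusion fails. Take C = {1}, S = ∅; then 1 ∈ S ∪ (C ∖ S) but 1 ∉ S ∪ (S ∩ C).

(⟸) Let x ∈ S ∪ (S ∩ C). Then either x ∈ S and x ∉ C; or x ∈ C ∩ S. In each case x ∈ S ∪ (C ∖ S), so S ∪ (S ∩ C) ⊆ S ∪ (C ∖ S).

(⊆) fails; (⊇) holds.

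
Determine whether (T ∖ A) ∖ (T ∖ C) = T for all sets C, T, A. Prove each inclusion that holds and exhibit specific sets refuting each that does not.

(⟸) This inclusion fails. Take C = ∅, T = {1}, A = ∅; then 1 ∈ T but 1 ∉ (T ∖ A) ∖ (T ∖ C).

(⟹) Let x ∈ (T ∖ A) ∖ (T ∖ C). Then x ∈ C ∩ T and x ∉ A, from which x ∈ T.

Only the forward inclusion holds.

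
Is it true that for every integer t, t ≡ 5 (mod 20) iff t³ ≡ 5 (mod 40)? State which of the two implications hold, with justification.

Only the converse holds.

(⟹) This fails: take t = 25. Then 25 ≡ 5 (mod 20), but 25³ = 15625 ≡ 25 (mod 40), not 5.

(⟸) Conversely, the residues r modulo 40 with r³ ≡ 5 (mod 40) are exactly {5}, and each is ≡ 5 (mod 20).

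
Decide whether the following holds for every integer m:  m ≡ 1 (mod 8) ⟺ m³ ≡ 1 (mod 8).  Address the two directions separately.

(⟹) Suppose m ≡ 1 (mod 8). Write m = 8j + 1. Then (8j + 1)³ = 512j³ + 192j² + 24j + 1 = 8(64j³ + 24j² + 3j) + 1, so m³ ≡ 1 (mod 8).

(⟸) For the converse, argue contrapositively. If m ≢ 1 (mod 8), then m is congruent to one of 0, 2, 3, 4, 5, 6, 7 modulo 8, and these give m³ ≡ 0, 0, 3, 0, 5, 0, 7 respectively — never 1.

Equivalent; both directions hold.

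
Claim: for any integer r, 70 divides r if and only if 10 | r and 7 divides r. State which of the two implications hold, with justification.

Both implications hold.

(⇒) If 70 ∣ r, write r = 70q. Since 70 = 7·10, r = 10·(7q), so 10 ∣ r; and since 70 = 10·7, r = 7·(10q), so 7 ∣ r.

(⇐) Suppose 10 ∣ r and 7 ∣ r. Any common multiple of 10 and 7 is a multiple of their lcm; here gcd(10, 7) = 1, so lcm(10, 7) = 10·7 = 70, so 70 ∣ r.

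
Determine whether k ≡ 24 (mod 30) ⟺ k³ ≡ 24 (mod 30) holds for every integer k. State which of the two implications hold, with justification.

(⇒) Suppose k ≡ 24 (mod 30). Write k = 30j + 24. Then (30j + 24)³ = 27000j³ + 64800j² + 51840j + 13824 = 30(900j³ + 2160j² + 1728j + 460) + 24, so k³ ≡ 24 (mod 30).

(⇐) Conversely, suppose k³ ≡ 24 (mod 30). The only residue r in {0, …, 29} with r³ ≡ 24 (mod 30) is r = 24, so k ≡ 24 (mod 30).

The biconditional holds.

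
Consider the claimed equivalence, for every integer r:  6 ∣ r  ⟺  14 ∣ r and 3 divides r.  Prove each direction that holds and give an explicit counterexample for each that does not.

Not equivalent: only (⇐) holds.

[⇒] This fails: take r = 6. Certainly 6 ∣ 6, but 14 ∤ 6.

[⇐] Suppose 14 ∣ r and 3 ∣ r. Any common multiple of 14 and 3 is a multiple of their lcm; here gcd(14, 3) = 1, so lcm(14, 3) = 14·3 = 42, so 42 ∣ r. Since 6 ∣ 42, it follows that 6 ∣ r.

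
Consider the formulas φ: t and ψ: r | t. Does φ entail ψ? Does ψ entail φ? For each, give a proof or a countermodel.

(⟹) Assume the antecedent. If r is true, r | t reduces to true regardless of the other variables. If r is false, the antecedent forces (r = F, t = T), and r | t holds there. Either way r | t holds.

(⟸) This fails. Under r = T, t = F, the left side is false but the right side is true.

Only the forward direction holds.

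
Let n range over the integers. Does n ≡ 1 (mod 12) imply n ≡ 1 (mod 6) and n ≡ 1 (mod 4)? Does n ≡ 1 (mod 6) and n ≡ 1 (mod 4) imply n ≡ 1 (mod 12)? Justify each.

(⟹) Suppose n ≡ 1 (mod 12); write n = 12j + 1. Since 6 ∣ 12, reducing mod 6 gives n ≡ 1 (mod 6); since 4 ∣ 12, reducing mod 4 gives n ≡ 1 (mod 4).

(⟸) Conversely, if n ≡ 1 (mod 6) and n ≡ 1 (mod 4), then by the Chinese remainder theorem n ≡ 1 (mod 12). This is exactly n ≡ 1 (mod 12).

Both directions hold.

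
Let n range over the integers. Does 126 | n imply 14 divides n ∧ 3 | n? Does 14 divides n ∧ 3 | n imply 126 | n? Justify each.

Not equivalent: only (⇒) holds.

(←) This fails: take n = 42. Both 14 ∣ 42 and 3 ∣ 42, yet 42 is not a multiple of 126 (since 42 = 0·126 + 42), so 126 ∤ 42.

(→) If 126 ∣ n, write n = 126q. Since 126 = 9·14, n = 14·(9q), so 14 ∣ n; and since 126 = 42·3, n = 3·(42q), so 3 ∣ n.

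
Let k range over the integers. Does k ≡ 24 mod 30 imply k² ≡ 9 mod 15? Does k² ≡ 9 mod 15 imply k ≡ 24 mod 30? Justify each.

Neither direction holds.

(→) This fails: take k = 24. Then 24 ≡ 24 (mod 30), but 24² = 576 ≡ 6 (mod 15), not 9.

(←) This fails: take k = 3. Then 3² = 9 ≡ 9 (mod 15), yet 3 ≡ 3 (mod 30), not 24.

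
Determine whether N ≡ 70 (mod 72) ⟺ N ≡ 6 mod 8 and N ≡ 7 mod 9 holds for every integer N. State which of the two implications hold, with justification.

(⟹) Suppose N ≡ 70 (mod 72); write N = 72j + 70. Since 8 ∣ 72, reducing mod 8 gives N ≡ 70 ≡ 6 (mod 8); since 9 ∣ 72, reducing mod 9 gives N ≡ 70 ≡ 7 (mod 9).

(⟸) Conversely, if N ≡ 6 (mod 8) and N ≡ 7 (mod 9), then by the Chinese remainder theorem N ≡ 70 (mod 72). This is exactly N ≡ 70 (mod 72).

Both directions hold.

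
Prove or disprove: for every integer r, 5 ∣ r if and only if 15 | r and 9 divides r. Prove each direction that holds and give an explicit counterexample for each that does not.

The forward direction fails; the converse holds.

Forward direction. This fails: take r = 5. Certainly 5 ∣ 5, but 15 ∤ 5.

Converse. Suppose 15 ∣ r and 9 ∣ r. Any common multiple of 15 and 9 is a multiple of their lcm; here lcm(15, 9) = 15·9/gcd(15, 9) = 135/3 = 45, so 45 ∣ r. Since 5 ∣ 45, it follows that 5 ∣ r.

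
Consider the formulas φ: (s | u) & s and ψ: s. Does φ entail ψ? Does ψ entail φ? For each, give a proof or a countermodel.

The biconditional holds.

Forward direction. Assume the antecedent. If s is true, s reduces to true regardless of the other variables. If s is false, the antecedent cannot hold. Either way s holds.

Converse. Assume the antecedent. If s is true, (s | u) & s reduces to true regardless of the other variables. If s is false, the antecedent cannot hold. Either way (s | u) & s holds.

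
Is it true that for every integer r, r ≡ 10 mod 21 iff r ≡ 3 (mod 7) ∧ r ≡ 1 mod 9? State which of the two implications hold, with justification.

Only the reverse direction holds.

(→) This fails: r = 52 gives 52 ≡ 10 (mod 21) but 52 ≡ 7 (mod 9), so the conjunction on the right does not hold.

(←) Conversely, if r ≡ 3 (mod 7) and r ≡ 1 (mod 9), then by the Chinese remainder theorem r ≡ 10 (mod 63). Since 10 ≡ 10 (mod 21) and 21 ∣ 63, we get r ≡ 10 (mod 21).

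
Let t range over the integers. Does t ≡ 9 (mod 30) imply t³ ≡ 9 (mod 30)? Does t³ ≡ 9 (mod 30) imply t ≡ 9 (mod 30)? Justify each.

Both directions hold; the statement is true.

[⇒] Suppose t ≡ 9 (mod 30). Write t = 30j + 9. Then (30j + 9)³ = 27000j³ + 24300j² + 7290j + 729 = 30(900j³ + 810j² + 243j + 24) + 9, so t³ ≡ 9 (mod 30).

[⇐] Conversely, suppose t³ ≡ 9 (mod 30). The only residue r in {0, …, 29} with r³ ≡ 9 (mod 30) is r = 9, so t ≡ 9 (mod 30).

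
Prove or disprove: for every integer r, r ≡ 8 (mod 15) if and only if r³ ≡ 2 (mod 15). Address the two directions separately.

Forward direction. Suppose r ≡ 8 (mod 15). Write r = 15j + 8. Then (15j + 8)³ = 3375j³ + 5400j² + 2880j + 512 = 15(225j³ + 360j² + 192j + 34) + 2, so r³ ≡ 2 (mod 15).

Converse. Suppose r³ ≡ 2 (mod 15). The only residue r in {0, …, 14} with r³ ≡ 2 (mod 15) is r = 8, so r ≡ 8 (mod 15).

Both directions hold.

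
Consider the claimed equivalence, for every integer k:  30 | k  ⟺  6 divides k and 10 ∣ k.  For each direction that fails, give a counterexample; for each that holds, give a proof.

(⟹) If 30 ∣ k, write k = 30q. Since 30 = 5·6, k = 6·(5q), so 6 ∣ k; and since 30 = 3·10, k = 10·(3q), so 10 ∣ k.

(⟸) Suppose 6 ∣ k and 10 ∣ k. Any common multiple of 6 and 10 is a multiple of their lcm; here lcm(6, 10) = 6·10/gcd(6, 10) = 60/2 = 30, so 30 ∣ k.

Equivalent; both directions hold.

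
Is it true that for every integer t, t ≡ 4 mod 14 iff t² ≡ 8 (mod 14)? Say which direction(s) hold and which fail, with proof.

(→) This fails: take t = 4. Then 4 ≡ 4 (mod 14), but 4² = 16 ≡ 2 (mod 14), not 8.

(←) This fails: take t = 6. Then 6² = 36 ≡ 8 (mod 14), yet 6 ≡ 6 (mod 14), not 4.

Neither implication holds.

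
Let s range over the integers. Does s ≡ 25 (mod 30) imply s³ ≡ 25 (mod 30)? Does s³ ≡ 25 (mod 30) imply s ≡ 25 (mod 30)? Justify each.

[⇒] Suppose s ≡ 25 (mod 30). Write s = 30j + 25. Then (30j + 25)³ = 27000j³ + 67500j² + 56250j + 15625 = 30(900j³ + 2250j² + 1875j + 520) + 25, so s³ ≡ 25 (mod 30).

[⇐] Conversely, suppose s³ ≡ 25 (mod 30). The only residue r in {0, …, 29} with r³ ≡ 25 (mod 30) is r = 25, so s ≡ 25 (mod 30).

The biconditional holds.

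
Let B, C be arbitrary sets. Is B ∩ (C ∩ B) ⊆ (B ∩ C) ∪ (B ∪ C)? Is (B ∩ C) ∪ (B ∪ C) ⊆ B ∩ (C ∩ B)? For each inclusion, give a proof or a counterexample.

(⊆) holds; (⊇) fails.

(⊆) Let x ∈ B ∩ (C ∩ B). Then x ∈ B ∩ C, from which x ∈ (B ∩ C) ∪ (B ∪ C).

(⊇) This inclusion fails. Take B = {1}, C = ∅; then 1 ∈ (B ∩ C) ∪ (B ∪ C) but 1 ∉ B ∩ (C ∩ B).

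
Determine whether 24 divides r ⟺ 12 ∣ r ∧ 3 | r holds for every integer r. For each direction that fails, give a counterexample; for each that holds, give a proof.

The forward direction holds; the converse fails.

Forward direction. If 24 ∣ r, write r = 24q. Since 24 = 2·12, r = 12·(2q), so 12 ∣ r; and since 24 = 8·3, r = 3·(8q), so 3 ∣ r.

Converse. This fails: take r = 12. Both 12 ∣ 12 and 3 ∣ 12, yet 12 is not a multiple of 24 (since 12 = 0·24 + 12), so 24 ∤ 12.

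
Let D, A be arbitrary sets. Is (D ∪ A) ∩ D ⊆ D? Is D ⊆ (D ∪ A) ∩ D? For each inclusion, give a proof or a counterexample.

(⊆) Let x ∈ (D ∪ A) ∩ D. Then either x ∈ D and x ∉ A; or x ∈ D ∩ A. In each case x ∈ D, so (D ∪ A) ∩ D ⊆ D.

(⊇) Let x ∈ D. Then either x ∈ D and x ∉ A; or x ∈ D ∩ A. In each case x ∈ (D ∪ A) ∩ D, so D ⊆ (D ∪ A) ∩ D.

Both inclusions hold.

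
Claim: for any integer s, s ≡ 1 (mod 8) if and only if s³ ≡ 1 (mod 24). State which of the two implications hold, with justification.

(→) This fails: take s = 9. Then 9 ≡ 1 (mod 8), but 9³ = 729 ≡ 9 (mod 24), not 1.

(←) Conversely, the residues r modulo 24 with r³ ≡ 1 (mod 24) are exactly {1}, and each is ≡ 1 (mod 8).

Only the reverse direction holds.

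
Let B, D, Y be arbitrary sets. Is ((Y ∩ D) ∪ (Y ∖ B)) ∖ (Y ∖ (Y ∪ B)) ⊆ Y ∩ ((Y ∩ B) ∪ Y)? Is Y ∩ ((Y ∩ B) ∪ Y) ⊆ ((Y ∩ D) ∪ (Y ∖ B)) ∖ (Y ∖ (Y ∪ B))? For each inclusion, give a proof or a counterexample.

(⟹) Let x ∈ ((Y ∩ D) ∪ (Y ∖ B)) ∖ (Y ∖ (Y ∪ B)). Then either x ∈ Y and x ∉ B, D; or x ∈ D ∩ Y and x ∉ B; or x ∈ B ∩ D ∩ Y. In each case x ∈ Y ∩ ((Y ∩ B) ∪ Y), so ((Y ∩ D) ∪ (Y ∖ B)) ∖ (Y ∖ (Y ∪ B)) ⊆ Y ∩ ((Y ∩ B) ∪ Y).

(⟸) This inclusion fails. Take B = {1}, D = ∅, Y = {1}; then 1 ∈ Y ∩ ((Y ∩ B) ∪ Y) but 1 ∉ ((Y ∩ D) ∪ (Y ∖ B)) ∖ (Y ∖ (Y ∪ B)).

The sets are not equal: only the forward inclusion holds.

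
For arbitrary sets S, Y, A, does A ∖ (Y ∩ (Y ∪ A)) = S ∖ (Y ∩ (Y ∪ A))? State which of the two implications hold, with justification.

Neither inclusion holds.

(⊆) This inclusion fails. Take S = ∅, Y = ∅, A = {1}; then 1 ∈ A ∖ (Y ∩ (Y ∪ A)) but 1 ∉ S ∖ (Y ∩ (Y ∪ A)).

(⊇) This inclusion fails. Take S = {1}, Y = ∅, A = ∅; then 1 ∈ S ∖ (Y ∩ (Y ∪ A)) but 1 ∉ A ∖ (Y ∩ (Y ∪ A)).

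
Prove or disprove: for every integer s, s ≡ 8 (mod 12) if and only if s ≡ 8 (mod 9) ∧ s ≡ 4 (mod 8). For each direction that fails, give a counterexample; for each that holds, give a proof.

(⇒) fails; (⇐) holds.

[⇒] This fails: s = 32 gives 32 ≡ 8 (mod 12) but 32 ≡ 5 (mod 9), so the conjunction on the right does not hold.

[⇐] Conversely, if s ≡ 8 (mod 9) and s ≡ 4 (mod 8), then by the Chinese remainder theorem s ≡ 44 (mod 72). Since 44 ≡ 8 (mod 12) and 12 ∣ 72, we get s ≡ 8 (mod 12).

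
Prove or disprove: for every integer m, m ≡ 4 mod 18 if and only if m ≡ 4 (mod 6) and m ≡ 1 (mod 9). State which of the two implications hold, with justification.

[⇒] This fails: m = 4 gives 4 ≡ 4 (mod 18) but 4 ≡ 4 (mod 9), so the conjunction on the right does not hold.

[⇐] This fails: m = 10 satisfies both congruences on the right (10 ≡ 4 mod 6 and 10 ≡ 1 mod 9) yet 10 ≡ 10 (mod 18), not 4.

Both directions fail.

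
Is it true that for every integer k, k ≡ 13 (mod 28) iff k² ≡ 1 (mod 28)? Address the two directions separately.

[⇐] This fails: take k = 1. Then 1² = 1 ≡ 1 (mod 28), yet 1 ≡ 1 (mod 28), not 13.

[⇒] Suppose k ≡ 13 (mod 28). Write k = 28j + 13. Then (28j + 13)² = 784j² + 728j + 169 = 28(28j² + 26j + 6) + 1, so k² ≡ 1 (mod 28).

(⇒) holds; (⇐) fails.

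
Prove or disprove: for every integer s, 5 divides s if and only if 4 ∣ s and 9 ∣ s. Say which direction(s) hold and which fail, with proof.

(⟹) This fails: take s = 5. Certainly 5 ∣ 5, but 4 ∤ 5.

(⟸) This fails: take s = 36. Both 4 ∣ 36 and 9 ∣ 36, yet 36 is not a multiple of 5 (since 36 = 7·5 + 1), so 5 ∤ 36.

Neither implication holds.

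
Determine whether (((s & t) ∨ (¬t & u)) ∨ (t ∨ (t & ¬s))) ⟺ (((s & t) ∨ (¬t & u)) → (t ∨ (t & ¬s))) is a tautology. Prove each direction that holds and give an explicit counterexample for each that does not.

Both directions fail.

[⇒] This fails. Under u = T, s = F, t = F, the left side is true but the right side is false.

[⇐] This fails. Under u = F, s = F, t = F, the left side is false but the right side is true.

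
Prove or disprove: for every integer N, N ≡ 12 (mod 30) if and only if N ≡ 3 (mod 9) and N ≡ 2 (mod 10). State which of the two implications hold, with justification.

The forward direction fails; the converse holds.

[⇒] This fails: N = 72 gives 72 ≡ 12 (mod 30) but 72 ≡ 0 (mod 9), so the conjunction on the right does not hold.

[⇐] Conversely, if N ≡ 3 (mod 9) and N ≡ 2 (mod 10), then by the Chinese remainder theorem N ≡ 12 (mod 90). Since 12 ≡ 12 (mod 30) and 30 ∣ 90, we get N ≡ 12 (mod 30).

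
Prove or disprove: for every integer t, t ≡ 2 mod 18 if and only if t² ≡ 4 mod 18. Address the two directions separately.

(⇒) Suppose t ≡ 2 mod 18. Write t = 18j + 2. Then (18j + 2)² = 324j² + 72j + 4 = 18(18j² + 4j) + 4, so t² ≡ 4 (mod 18).

(⇐) This fails: take t = 16. Then 16² = 256 ≡ 4 (mod 18), yet 16 ≡ 16 (mod 18), not 2.

Only the forward direction holds.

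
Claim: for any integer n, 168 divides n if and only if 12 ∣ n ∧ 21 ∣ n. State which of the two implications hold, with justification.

(⇒) holds; (⇐) fails.

[⇐] This fails: take n = 84. Both 12 ∣ 84 and 21 ∣ 84, yet 84 is not a multiple of 168 (since 84 = 0·168 + 84), so 168 ∤ 84.

[⇒] If 168 ∣ n, write n = 168q. Since 168 = 14·12, n = 12·(14q), so 12 ∣ n; and since 168 = 8·21, n = 21·(8q), so 21 ∣ n.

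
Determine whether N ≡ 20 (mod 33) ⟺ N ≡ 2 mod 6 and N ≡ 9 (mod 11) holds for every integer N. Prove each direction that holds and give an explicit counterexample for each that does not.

Converse. If N ≡ 2 (mod 6) and N ≡ 9 (mod 11), then by the Chinese remainder theorem N ≡ 20 (mod 66). Since 20 ≡ 20 (mod 33) and 33 ∣ 66, we get N ≡ 20 (mod 33).

Forward direction. This fails: N = 53 gives 53 ≡ 20 (mod 33) but 53 ≡ 5 (mod 6), so the conjunction on the right does not hold.

The forward direction fails; the converse holds.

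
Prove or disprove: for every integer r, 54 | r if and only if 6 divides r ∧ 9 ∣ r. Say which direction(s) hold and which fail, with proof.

Not equivalent: only (⇒) holds.

(→) If 54 ∣ r, write r = 54q. Since 54 = 9·6, r = 6·(9q), so 6 ∣ r; and since 54 = 6·9, r = 9·(6q), so 9 ∣ r.

(←) This fails: take r = 18. Both 6 ∣ 18 and 9 ∣ 18, yet 18 is not a multiple of 54 (since 18 = 0·54 + 18), so 54 ∤ 18.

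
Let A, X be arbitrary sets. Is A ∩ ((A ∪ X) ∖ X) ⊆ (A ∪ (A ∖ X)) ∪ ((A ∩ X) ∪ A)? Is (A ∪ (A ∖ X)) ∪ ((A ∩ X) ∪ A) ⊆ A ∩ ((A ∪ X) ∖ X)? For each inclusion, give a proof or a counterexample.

(⊆) holds; (⊇) fails.

(⊆) Let x ∈ A ∩ ((A ∪ X) ∖ X). Then x ∈ A and x ∉ X, from which x ∈ (A ∪ (A ∖ X)) ∪ ((A ∩ X) ∪ A).

(⊇) This inclusion fails. Take A = {1}, X = {1}; then 1 ∈ (A ∪ (A ∖ X)) ∪ ((A ∩ X) ∪ A) but 1 ∉ A ∩ ((A ∪ X) ∖ X).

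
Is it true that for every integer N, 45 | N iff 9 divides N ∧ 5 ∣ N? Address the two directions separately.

Both directions hold; the statement is true.

(→) If 45 ∣ N, write N = 45q. Since 45 = 5·9, N = 9·(5q), so 9 ∣ N; and since 45 = 9·5, N = 5·(9q), so 5 ∣ N.

(←) Suppose 9 ∣ N and 5 ∣ N. Any common multiple of 9 and 5 is a multiple of their lcm; here gcd(9, 5) = 1, so lcm(9, 5) = 9·5 = 45, so 45 ∣ N.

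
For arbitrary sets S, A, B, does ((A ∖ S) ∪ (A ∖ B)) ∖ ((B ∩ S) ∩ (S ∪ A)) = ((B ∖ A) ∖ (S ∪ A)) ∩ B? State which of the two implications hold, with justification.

Neither inclusion holds.

(⊆) This inclusion fails. Take S = ∅, A = {1}, B = ∅; then 1 ∈ ((A ∖ S) ∪ (A ∖ B)) ∖ ((B ∩ S) ∩ (S ∪ A)) but 1 ∉ ((B ∖ A) ∖ (S ∪ A)) ∩ B.

(⊇) This inclusion fails. Take S = ∅, A = ∅, B = {1}; then 1 ∈ ((B ∖ A) ∖ (S ∪ A)) ∩ B but 1 ∉ ((A ∖ S) ∪ (A ∖ B)) ∖ ((B ∩ S) ∩ (S ∪ A)).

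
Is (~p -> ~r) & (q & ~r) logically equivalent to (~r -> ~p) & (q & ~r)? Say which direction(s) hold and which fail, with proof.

(⇒) fails; (⇐) holds.

(→) This fails. Under q = T, p = T, r = F, the left side is true but the right side is false.

(←) Assume the antecedent. If q is true, the antecedent forces (q = T, p = F, r = F), and (~p -> ~r) & (q & ~r) holds there. If q is false, the antecedent cannot hold. Either way (~p -> ~r) & (q & ~r) holds.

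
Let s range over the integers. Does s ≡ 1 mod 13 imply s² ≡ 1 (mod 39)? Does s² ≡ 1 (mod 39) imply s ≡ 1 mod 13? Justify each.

Neither direction holds.

(⟹) This fails: take s = 27. Then 27 ≡ 1 (mod 13), but 27² = 729 ≡ 27 (mod 39), not 1.

(⟸) This fails: take s = 25. Then 25² = 625 ≡ 1 (mod 39), yet 25 ≡ 12 (mod 13), not 1.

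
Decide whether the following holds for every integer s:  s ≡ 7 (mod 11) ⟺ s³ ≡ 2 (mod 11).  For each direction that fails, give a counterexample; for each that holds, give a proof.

Both directions hold.

[⇐] Suppose s³ ≡ 2 (mod 11). The only residue r in {0, …, 10} with r³ ≡ 2 (mod 11) is r = 7, so s ≡ 7 (mod 11).

[⇒] Suppose s ≡ 7 (mod 11). Write s = 11j + 7. Then (11j + 7)³ = 1331j³ + 2541j² + 1617j + 343 = 11(121j³ + 231j² + 147j + 31) + 2, so s³ ≡ 2 (mod 11).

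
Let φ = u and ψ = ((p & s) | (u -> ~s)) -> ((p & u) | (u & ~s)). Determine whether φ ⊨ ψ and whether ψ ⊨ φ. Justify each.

[⇒] Assume the antecedent. If p is true, the antecedent forces (p = T, s = F, u = T) or (p = T, s = T, u = T), and the consequent holds there. If p is false, the antecedent forces (p = F, s = F, u = T) or (p = F, s = T, u = T), and the consequent holds there. Either way the consequent holds.

[⇐] Assume the antecedent. If p is true, the antecedent forces (p = T, s = F, u = T) or (p = T, s = T, u = T), and u holds there. If p is false, the antecedent forces (p = F, s = F, u = T) or (p = F, s = T, u = T), and u holds there. Either way u holds.

Both implications hold.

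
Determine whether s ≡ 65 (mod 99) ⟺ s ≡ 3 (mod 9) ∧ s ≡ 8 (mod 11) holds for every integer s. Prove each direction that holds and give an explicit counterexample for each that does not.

[⇒] This fails: s = 65 gives 65 ≡ 65 (mod 99) but 65 ≡ 2 (mod 9), so the conjunction on the right does not hold.

[⇐] This fails: s = 30 satisfies both congruences on the right (30 ≡ 3 mod 9 and 30 ≡ 8 mod 11) yet 30 ≡ 30 (mod 99), not 65.

Neither direction holds.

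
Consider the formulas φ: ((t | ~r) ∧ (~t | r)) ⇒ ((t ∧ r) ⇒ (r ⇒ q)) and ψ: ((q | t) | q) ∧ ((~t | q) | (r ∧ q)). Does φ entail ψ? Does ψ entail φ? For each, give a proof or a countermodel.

Only the reverse direction holds.

(⇒) This fails. Under r = F, t = F, q = F, the left side is true but the right side is false.

(⇐) Assume the antecedent. If r is true, the antecedent forces (r = T, t = F, q = T) or (r = T, t = T, q = T), and the consequent holds there. If r is false, the consequent reduces to true regardless of the other variables. Either way the consequent holds.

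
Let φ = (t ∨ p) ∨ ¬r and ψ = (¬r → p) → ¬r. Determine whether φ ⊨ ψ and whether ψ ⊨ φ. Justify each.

Forward direction. This fails. Under p = T, r = T, t = F, the left side is true but the right side is false.

Converse. Assume the antecedent. If p is true, (t ∨ p) ∨ ¬r reduces to true regardless of the other variables. If p is false, the antecedent forces (p = F, r = F, t = F) or (p = F, r = F, t = T), and (t ∨ p) ∨ ¬r holds there. Either way (t ∨ p) ∨ ¬r holds.

(⇒) fails; (⇐) holds.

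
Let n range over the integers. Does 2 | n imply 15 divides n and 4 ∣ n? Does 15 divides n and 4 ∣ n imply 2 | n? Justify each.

Forward direction. This fails: take n = 2. Certainly 2 ∣ 2, but 15 ∤ 2.

Converse. Suppose 15 ∣ n and 4 ∣ n. Any common multiple of 15 and 4 is a multiple of their lcm; here gcd(15, 4) = 1, so lcm(15, 4) = 15·4 = 60, so 60 ∣ n. Since 2 ∣ 60, it follows that 2 ∣ n.

Only the reverse direction holds.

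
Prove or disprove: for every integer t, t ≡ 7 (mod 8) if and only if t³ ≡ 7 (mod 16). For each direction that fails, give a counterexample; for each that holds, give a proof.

Forward direction. This fails: take t = 15. Then 15 ≡ 7 (mod 8), but 15³ = 3375 ≡ 15 (mod 16), not 7.

Converse. The residues r modulo 16 with r³ ≡ 7 (mod 16) are exactly {7}, and each is ≡ 7 (mod 8).

Only the converse holds.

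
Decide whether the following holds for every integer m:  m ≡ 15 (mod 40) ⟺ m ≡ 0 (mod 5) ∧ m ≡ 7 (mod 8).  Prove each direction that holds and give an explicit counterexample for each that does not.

[⇒] Suppose m ≡ 15 (mod 40); write m = 40j + 15. Since 5 ∣ 40, reducing mod 5 gives m ≡ 15 ≡ 0 (mod 5); since 8 ∣ 40, reducing mod 8 gives m ≡ 15 ≡ 7 (mod 8).

[⇐] Conversely, if m ≡ 0 (mod 5) and m ≡ 7 (mod 8), then by the Chinese remainder theorem m ≡ 15 (mod 40). This is exactly m ≡ 15 (mod 40).

Equivalent; both directions hold.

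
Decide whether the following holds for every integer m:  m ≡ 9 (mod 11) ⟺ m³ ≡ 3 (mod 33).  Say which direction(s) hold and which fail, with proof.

(→) This fails: take m = 20. Then 20 ≡ 9 (mod 11), but 20³ = 8000 ≡ 14 (mod 33), not 3.

(←) Conversely, the residues r modulo 33 with r³ ≡ 3 (mod 33) are exactly {9}, and each is ≡ 9 (mod 11).

Only the reverse direction holds.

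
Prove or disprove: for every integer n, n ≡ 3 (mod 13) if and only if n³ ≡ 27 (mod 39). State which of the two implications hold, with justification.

Forward direction. This fails: take n = 16. Then 16 ≡ 3 (mod 13), but 16³ = 4096 ≡ 1 (mod 39), not 27.

Converse. This fails: take n = 9. Then 9³ = 729 ≡ 27 (mod 39), yet 9 ≡ 9 (mod 13), not 3.

(⇒) fails and (⇐) fails.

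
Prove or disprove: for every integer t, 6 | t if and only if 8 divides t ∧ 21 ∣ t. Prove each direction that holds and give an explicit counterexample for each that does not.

Not equivalent: only (⇐) holds.

(⇒) This fails: take t = 6. Certainly 6 ∣ 6, but 8 ∤ 6.

(⇐) Suppose 8 ∣ t and 21 ∣ t. Any common multiple of 8 and 21 is a multiple of their lcm; here gcd(8, 21) = 1, so lcm(8, 21) = 8·21 = 168, so 168 ∣ t. Since 6 ∣ 168, it follows that 6 ∣ t.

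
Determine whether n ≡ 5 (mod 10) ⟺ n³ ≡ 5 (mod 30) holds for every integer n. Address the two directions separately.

(⇒) This fails: take n = 15. Then 15 ≡ 5 (mod 10), but 15³ = 3375 ≡ 15 (mod 30), not 5.

(⇐) Conversely, the residues r modulo 30 with r³ ≡ 5 (mod 30) are exactly {5}, and each is ≡ 5 (mod 10).

(⇒) fails; (⇐) holds.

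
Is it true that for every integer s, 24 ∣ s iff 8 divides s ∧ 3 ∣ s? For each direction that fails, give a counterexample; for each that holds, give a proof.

(→) If 24 ∣ s, write s = 24q. Since 24 = 3·8, s = 8·(3q), so 8 ∣ s; and since 24 = 8·3, s = 3·(8q), so 3 ∣ s.

(←) Suppose 8 ∣ s and 3 ∣ s. Any common multiple of 8 and 3 is a multiple of their lcm; here gcd(8, 3) = 1, so lcm(8, 3) = 8·3 = 24, so 24 ∣ s.

Both directions hold; the statement is true.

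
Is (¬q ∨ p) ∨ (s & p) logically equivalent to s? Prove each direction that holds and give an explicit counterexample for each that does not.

(⇒) fails and (⇐) fails.

(→) This fails. Under p = F, q = F, s = F, the left side is true but the right side is false.

(←) This fails. Under p = F, q = T, s = T, the left side is false but the right side is true.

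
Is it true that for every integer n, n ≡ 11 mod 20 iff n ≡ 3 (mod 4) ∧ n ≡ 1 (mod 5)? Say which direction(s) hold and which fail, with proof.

Equivalent; both directions hold.

[⇐] If n ≡ 3 (mod 4) and n ≡ 1 (mod 5), then by the Chinese remainder theorem n ≡ 11 (mod 20). This is exactly n ≡ 11 (mod 20).

[⇒] Suppose n ≡ 11 (mod 20); write n = 20j + 11. Since 4 ∣ 20, reducing mod 4 gives n ≡ 11 ≡ 3 (mod 4); since 5 ∣ 20, reducing mod 5 gives n ≡ 11 ≡ 1 (mod 5).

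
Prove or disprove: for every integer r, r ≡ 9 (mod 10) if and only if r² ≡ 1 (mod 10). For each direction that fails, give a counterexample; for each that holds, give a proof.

(→) Suppose r ≡ 9 (mod 10). Write r = 10j + 9. Then (10j + 9)² = 100j² + 180j + 81 = 10(10j² + 18j + 8) + 1, so r² ≡ 1 (mod 10).

(←) This fails: take r = 1. Then 1² = 1 ≡ 1 (mod 10), yet 1 ≡ 1 (mod 10), not 9.

The forward direction holds; the converse fails.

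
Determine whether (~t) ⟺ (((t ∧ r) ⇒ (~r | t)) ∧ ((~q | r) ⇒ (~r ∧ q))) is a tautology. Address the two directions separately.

Both directions fail.

Forward direction. This fails. Under q = F, t = F, r = F, the left side is true but the right side is false.

Converse. This fails. Under q = T, t = T, r = F, the left side is false but the right side is true.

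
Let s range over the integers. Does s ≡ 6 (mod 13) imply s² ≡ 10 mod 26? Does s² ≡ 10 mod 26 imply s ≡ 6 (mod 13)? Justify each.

(⇒) fails and (⇐) fails.

Forward direction. This fails: take s = 19. Then 19 ≡ 6 (mod 13), but 19² = 361 ≡ 23 (mod 26), not 10.

Converse. This fails: take s = 20. Then 20² = 400 ≡ 10 (mod 26), yet 20 ≡ 7 (mod 13), not 6.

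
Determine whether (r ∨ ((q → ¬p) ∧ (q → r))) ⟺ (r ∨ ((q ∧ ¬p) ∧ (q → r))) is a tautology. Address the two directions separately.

Not equivalent: only (⇐) holds.

(→) This fails. Under q = F, p = F, r = F, the left side is true but the right side is false.

(←) Assume the antecedent. If q is true, the antecedent forces (q = T, p = F, r = T) or (q = T, p = T, r = T), and r ∨ ((q → ¬p) ∧ (q → r)) holds there. If q is false, r ∨ ((q → ¬p) ∧ (q → r)) reduces to true regardless of the other variables. Either way r ∨ ((q → ¬p) ∧ (q → r)) holds.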